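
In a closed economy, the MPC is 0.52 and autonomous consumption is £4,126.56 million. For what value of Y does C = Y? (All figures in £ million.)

Y = 8597

At break-even, C = Y: 4126.56 + 0.52Y = Y
0.48Y = 4126.56, so Y = 4126.56/0.48 = 8597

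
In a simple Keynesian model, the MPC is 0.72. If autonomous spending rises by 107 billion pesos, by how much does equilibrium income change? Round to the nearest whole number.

The multiplier is 1/(1 − MPC) = 1/0.28.
ΔY = 107/0.28 = 382.14 ≈ 382

ΔY ≈ 382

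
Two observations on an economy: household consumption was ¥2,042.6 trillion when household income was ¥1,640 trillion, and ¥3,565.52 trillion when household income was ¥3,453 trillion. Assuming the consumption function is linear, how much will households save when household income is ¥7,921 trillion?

MPC = (3565.52 − 2042.6)/(3453 − 1640) = 1522.92/1813 = 0.84
a = 2042.6 − 0.84(1640) = 2042.6 − 1377.6 = 665
C = 665 + 0.84(7921) = 7318.64
S = 7921 − 7318.64 = 602.36

S = 602.36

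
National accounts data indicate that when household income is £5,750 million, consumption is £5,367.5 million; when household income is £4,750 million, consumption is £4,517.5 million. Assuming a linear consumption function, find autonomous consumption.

MPC = ΔC/ΔY = (5367.5 − 4517.5)/(5750 − 4750) = 850/1000 = 0.85
a = C − MPC·Y = 4517.5 − 0.85(4750) = 4517.5 − 4037.5 = 480

a = 480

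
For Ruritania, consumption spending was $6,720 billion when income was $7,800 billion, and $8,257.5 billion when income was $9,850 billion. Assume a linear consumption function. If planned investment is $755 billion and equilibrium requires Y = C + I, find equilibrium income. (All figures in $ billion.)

MPC = (8257.5 − 6720)/(9850 − 7800) = 1537.5/2050 = 0.75
a = 6720 − 0.75(7800) = 870
Equilibrium: Y = 870 + 0.75Y + 755
0.25Y = 1625, so Y = 1625/0.25 = 6500

Y = 6500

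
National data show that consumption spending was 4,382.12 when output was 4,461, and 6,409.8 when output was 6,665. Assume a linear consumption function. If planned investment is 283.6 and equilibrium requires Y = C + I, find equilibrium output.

MPC = (6409.8 − 4382.12)/(6665 − 4461) = 2027.68/2204 = 0.92
a = 4382.12 − 0.92(4461) = 278
Equilibrium: Y = 278 + 0.92Y + 283.6
0.08Y = 561.6, so Y = 561.6/0.08 = 7020

Y = 7020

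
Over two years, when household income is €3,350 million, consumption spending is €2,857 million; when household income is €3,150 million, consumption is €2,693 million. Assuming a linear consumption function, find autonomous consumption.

MPC = ΔC/ΔY = (2857 − 2693)/(3350 − 3150) = 164/200 = 0.82
a = C − MPC·Y = 2693 − 0.82(3150) = 2693 − 2583 = 110

a = 110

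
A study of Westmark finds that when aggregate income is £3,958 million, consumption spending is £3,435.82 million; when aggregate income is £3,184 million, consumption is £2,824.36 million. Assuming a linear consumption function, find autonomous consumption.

a = 309

MPC = ΔC/ΔY = (3435.82 − 2824.36)/(3958 − 3184) = 611.46/774 = 0.79
a = C − MPC·Y = 2824.36 − 0.79(3184) = 2824.36 − 2515.36 = 309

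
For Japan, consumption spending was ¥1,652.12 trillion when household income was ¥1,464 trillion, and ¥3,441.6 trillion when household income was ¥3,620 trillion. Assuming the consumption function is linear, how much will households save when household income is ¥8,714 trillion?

S = 1044.38

MPC = (3441.6 − 1652.12)/(3620 − 1464) = 1789.48/2156 = 0.83
a = 1652.12 − 0.83(1464) = 1652.12 − 1215.12 = 437
C = 437 + 0.83(8714) = 7669.62
S = 8714 − 7669.62 = 1044.38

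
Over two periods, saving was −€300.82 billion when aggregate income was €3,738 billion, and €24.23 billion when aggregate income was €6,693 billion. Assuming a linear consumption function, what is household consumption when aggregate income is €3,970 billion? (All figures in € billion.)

MPS = ΔS/ΔY = (24.23 − (-300.82))/(6693 − 3738) = 325.05/2955 = 0.11
MPC = 1 − MPS = 0.89
Autonomous saving = -300.82 − 0.11(3738) = -712, so a = 712
C = 712 + 0.89(3970) = 712 + 3533.3 = 4245.3

C = 4245.3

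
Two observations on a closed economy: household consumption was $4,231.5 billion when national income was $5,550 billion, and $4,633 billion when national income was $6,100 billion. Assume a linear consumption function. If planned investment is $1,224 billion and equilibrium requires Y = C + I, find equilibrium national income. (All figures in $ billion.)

MPC = (4633 − 4231.5)/(6100 − 5550) = 401.5/550 = 0.73
a = 4231.5 − 0.73(5550) = 180
Equilibrium: Y = 180 + 0.73Y + 1224
0.27Y = 1404, so Y = 1404/0.27 = 5200

Y = 5200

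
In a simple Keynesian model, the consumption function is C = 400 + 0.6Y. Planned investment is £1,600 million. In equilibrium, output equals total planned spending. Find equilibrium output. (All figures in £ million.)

Y = C + I = 400 + 0.6Y + 1600
Y − 0.6Y = 2000
0.4Y = 2000, so Y = 2000/0.4 = 5000

Y = 5000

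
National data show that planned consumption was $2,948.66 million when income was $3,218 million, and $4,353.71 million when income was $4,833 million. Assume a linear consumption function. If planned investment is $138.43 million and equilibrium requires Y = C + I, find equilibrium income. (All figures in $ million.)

MPC = (4353.71 − 2948.66)/(4833 − 3218) = 1405.05/1615 = 0.87
a = 2948.66 − 0.87(3218) = 149
Equilibrium: Y = 149 + 0.87Y + 138.43
0.13Y = 287.43, so Y = 287.43/0.13 = 2211

Y = 2211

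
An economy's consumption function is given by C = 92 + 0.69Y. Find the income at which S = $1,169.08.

Y = 4068

S = Y − C = -92 + 0.31Y
-92 + 0.31Y = 1169.08, so 0.31Y = 1261.08 and Y = 4068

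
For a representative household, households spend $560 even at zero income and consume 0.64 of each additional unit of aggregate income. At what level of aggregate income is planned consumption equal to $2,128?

Y = 2450

560 + 0.64Y = 2128
0.64Y = 1568, so Y = 1568/0.64 = 2450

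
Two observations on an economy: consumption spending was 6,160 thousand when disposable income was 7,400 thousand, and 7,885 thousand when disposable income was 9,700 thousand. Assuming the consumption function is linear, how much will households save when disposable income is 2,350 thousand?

S = -22.5

MPC = (7885 − 6160)/(9700 − 7400) = 1725/2300 = 0.75
a = 6160 − 0.75(7400) = 6160 − 5550 = 610
C = 610 + 0.75(2350) = 2372.5
S = 2350 − 2372.5 = -22.5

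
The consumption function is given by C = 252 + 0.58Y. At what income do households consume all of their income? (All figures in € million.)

Y = 600

At break-even, C = Y: 252 + 0.58Y = Y
0.42Y = 252, so Y = 252/0.42 = 600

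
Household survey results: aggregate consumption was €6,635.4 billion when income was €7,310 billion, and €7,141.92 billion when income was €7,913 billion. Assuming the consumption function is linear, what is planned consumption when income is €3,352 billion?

MPC = (7141.92 − 6635.4)/(7913 − 7310) = 506.52/603 = 0.84
a = 6635.4 − 0.84(7310) = 6635.4 − 6140.4 = 495
C = 495 + 0.84(3352) = 495 + 2815.68 = 3310.68

C = 3310.68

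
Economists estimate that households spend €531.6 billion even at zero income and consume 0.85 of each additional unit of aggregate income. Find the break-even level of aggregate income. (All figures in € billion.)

Y = 3544

At break-even, C = Y: 531.6 + 0.85Y = Y
0.15Y = 531.6, so Y = 531.6/0.15 = 3544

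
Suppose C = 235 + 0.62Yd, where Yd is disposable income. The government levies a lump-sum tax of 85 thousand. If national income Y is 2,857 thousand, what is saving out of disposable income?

Yd = Y − T = 2857 − 85 = 2772
C = 235 + 0.62(2772) = 235 + 1718.64 = 1953.64
S = Yd − C = 2772 − 1953.64 = 818.36

S = 818.36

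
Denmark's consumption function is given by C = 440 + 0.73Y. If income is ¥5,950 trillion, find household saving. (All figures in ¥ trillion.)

S = 1166.5

C = 440 + 0.73(5950) = 440 + 4343.5 = 4783.5
S = Y − C = 5950 − 4783.5 = 1166.5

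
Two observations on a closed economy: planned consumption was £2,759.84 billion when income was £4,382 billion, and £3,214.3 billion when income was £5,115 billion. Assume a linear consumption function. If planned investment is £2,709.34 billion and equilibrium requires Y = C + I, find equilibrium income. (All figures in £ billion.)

MPC = (3214.3 − 2759.84)/(5115 − 4382) = 454.46/733 = 0.62
a = 2759.84 − 0.62(4382) = 43
Equilibrium: Y = 43 + 0.62Y + 2709.34
0.38Y = 2752.34, so Y = 2752.34/0.38 = 7243

Y = 7243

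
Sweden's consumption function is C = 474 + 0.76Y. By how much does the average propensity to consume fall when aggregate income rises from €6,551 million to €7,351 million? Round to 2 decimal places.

At Y = 6551: C = 474 + 0.76(6551) = 5452.76, APC = 5452.76/6551 = 0.832
At Y = 7351: C = 6060.76, APC = 6060.76/7351 = 0.824
Fall in APC = 0.832 − 0.824 = 0.008 ≈ 0.01

ΔAPC = 0.01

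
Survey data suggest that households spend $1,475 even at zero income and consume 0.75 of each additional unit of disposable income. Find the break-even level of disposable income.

Y = 5900

At break-even, C = Y: 1475 + 0.75Y = Y
0.25Y = 1475, so Y = 1475/0.25 = 5900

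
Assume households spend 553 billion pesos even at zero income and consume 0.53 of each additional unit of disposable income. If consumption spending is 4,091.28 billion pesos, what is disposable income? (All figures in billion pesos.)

Y = 6676

553 + 0.53Y = 4091.28
0.53Y = 3538.28, so Y = 3538.28/0.53 = 6676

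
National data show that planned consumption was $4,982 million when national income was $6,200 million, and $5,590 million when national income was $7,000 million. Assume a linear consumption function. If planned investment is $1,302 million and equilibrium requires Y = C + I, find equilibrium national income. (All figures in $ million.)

Y = 6550

MPC = (5590 − 4982)/(7000 − 6200) = 608/800 = 0.76
a = 4982 − 0.76(6200) = 270
Equilibrium: Y = 270 + 0.76Y + 1302
0.24Y = 1572, so Y = 1572/0.24 = 6550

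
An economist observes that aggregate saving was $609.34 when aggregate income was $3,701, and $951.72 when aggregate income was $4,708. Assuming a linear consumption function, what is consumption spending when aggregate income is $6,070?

MPS = ΔS/ΔY = (951.72 − 609.34)/(4708 − 3701) = 342.38/1007 = 0.34
MPC = 1 − MPS = 0.66
Autonomous saving = 609.34 − 0.34(3701) = -649, so a = 649
C = 649 + 0.66(6070) = 649 + 4006.2 = 4655.2

C = 4655.2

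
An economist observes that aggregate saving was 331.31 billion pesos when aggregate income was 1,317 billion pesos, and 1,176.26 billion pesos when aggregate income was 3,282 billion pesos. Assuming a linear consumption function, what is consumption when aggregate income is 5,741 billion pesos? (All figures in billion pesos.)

MPS = ΔS/ΔY = (1176.26 − 331.31)/(3282 − 1317) = 844.95/1965 = 0.43
MPC = 1 − MPS = 0.57
Autonomous saving = 331.31 − 0.43(1317) = -235, so a = 235
C = 235 + 0.57(5741) = 235 + 3272.37 = 3507.37

C = 3507.37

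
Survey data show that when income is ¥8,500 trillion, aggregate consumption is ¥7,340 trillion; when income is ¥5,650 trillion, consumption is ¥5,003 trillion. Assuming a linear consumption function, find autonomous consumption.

MPC = ΔC/ΔY = (7340 − 5003)/(8500 − 5650) = 2337/2850 = 0.82
a = C − MPC·Y = 5003 − 0.82(5650) = 5003 − 4633 = 370

a = 370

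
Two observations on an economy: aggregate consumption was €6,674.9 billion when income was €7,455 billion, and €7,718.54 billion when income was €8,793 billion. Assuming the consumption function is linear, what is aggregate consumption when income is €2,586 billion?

MPC = (7718.54 − 6674.9)/(8793 − 7455) = 1043.64/1338 = 0.78
a = 6674.9 − 0.78(7455) = 6674.9 − 5814.9 = 860
C = 860 + 0.78(2586) = 860 + 2017.08 = 2877.08

C = 2877.08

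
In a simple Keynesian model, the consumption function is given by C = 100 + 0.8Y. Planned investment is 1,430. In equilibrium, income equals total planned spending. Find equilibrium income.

Y = C + I = 100 + 0.8Y + 1430
Y − 0.8Y = 1530
0.2Y = 1530, so Y = 1530/0.2 = 7650

Y = 7650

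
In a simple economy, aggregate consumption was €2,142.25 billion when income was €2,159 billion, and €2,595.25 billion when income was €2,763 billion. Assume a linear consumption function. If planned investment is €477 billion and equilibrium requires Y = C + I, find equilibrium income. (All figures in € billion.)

Y = 4000

MPC = (2595.25 − 2142.25)/(2763 − 2159) = 453/604 = 0.75
a = 2142.25 − 0.75(2159) = 523
Equilibrium: Y = 523 + 0.75Y + 477
0.25Y = 1000, so Y = 1000/0.25 = 4000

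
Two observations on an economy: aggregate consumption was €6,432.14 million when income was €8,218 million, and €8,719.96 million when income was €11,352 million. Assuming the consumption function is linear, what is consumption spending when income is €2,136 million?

C = 1992.28

MPC = (8719.96 − 6432.14)/(11352 − 8218) = 2287.82/3134 = 0.73
a = 6432.14 − 0.73(8218) = 6432.14 − 5999.14 = 433
C = 433 + 0.73(2136) = 433 + 1559.28 = 1992.28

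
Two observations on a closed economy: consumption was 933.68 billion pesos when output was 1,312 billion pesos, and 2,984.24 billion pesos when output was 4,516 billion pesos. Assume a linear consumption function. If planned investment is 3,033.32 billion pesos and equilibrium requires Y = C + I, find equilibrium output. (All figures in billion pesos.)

MPC = (2984.24 − 933.68)/(4516 − 1312) = 2050.56/3204 = 0.64
a = 933.68 − 0.64(1312) = 94
Equilibrium: Y = 94 + 0.64Y + 3033.32
0.36Y = 3127.32, so Y = 3127.32/0.36 = 8687

Y = 8687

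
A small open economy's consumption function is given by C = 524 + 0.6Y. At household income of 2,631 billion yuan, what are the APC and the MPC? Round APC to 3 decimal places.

APC = 0.799; MPC = 0.6

MPC = 0.6 (the slope of the consumption function)
C = 524 + 0.6(2631) = 2102.6, so APC = 2102.6/2631 = 0.799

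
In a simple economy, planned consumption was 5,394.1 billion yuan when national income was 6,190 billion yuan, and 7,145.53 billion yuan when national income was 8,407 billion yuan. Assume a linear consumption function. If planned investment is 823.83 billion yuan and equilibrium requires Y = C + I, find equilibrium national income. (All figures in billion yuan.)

MPC = (7145.53 − 5394.1)/(8407 − 6190) = 1751.43/2217 = 0.79
a = 5394.1 − 0.79(6190) = 504
Equilibrium: Y = 504 + 0.79Y + 823.83
0.21Y = 1327.83, so Y = 1327.83/0.21 = 6323

Y = 6323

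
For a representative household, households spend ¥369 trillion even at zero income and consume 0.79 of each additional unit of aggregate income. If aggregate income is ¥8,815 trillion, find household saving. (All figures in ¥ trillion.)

S = 1482.15

C = 369 + 0.79(8815) = 369 + 6963.85 = 7332.85
S = Y − C = 8815 − 7332.85 = 1482.15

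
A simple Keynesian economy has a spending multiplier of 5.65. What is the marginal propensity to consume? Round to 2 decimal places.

MPC = 0.82

k = 1/(1 − MPC), so 1 − MPC = 1/k = 1/5.65 = 0.1770
MPC = 1 − 0.1770 = 0.82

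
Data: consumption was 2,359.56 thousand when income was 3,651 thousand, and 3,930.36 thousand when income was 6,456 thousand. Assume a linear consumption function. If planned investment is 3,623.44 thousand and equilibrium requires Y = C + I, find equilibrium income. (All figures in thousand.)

Y = 8951

MPC = (3930.36 − 2359.56)/(6456 − 3651) = 1570.8/2805 = 0.56
a = 2359.56 − 0.56(3651) = 315
Equilibrium: Y = 315 + 0.56Y + 3623.44
0.44Y = 3938.44, so Y = 3938.44/0.44 = 8951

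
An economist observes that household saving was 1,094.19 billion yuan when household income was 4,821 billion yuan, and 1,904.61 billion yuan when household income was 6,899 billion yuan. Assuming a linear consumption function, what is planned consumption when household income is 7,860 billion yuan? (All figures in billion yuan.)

MPS = ΔS/ΔY = (1904.61 − 1094.19)/(6899 − 4821) = 810.42/2078 = 0.39
MPC = 1 − MPS = 0.61
Autonomous saving = 1094.19 − 0.39(4821) = -786, so a = 786
C = 786 + 0.61(7860) = 786 + 4794.6 = 5580.6

C = 5580.6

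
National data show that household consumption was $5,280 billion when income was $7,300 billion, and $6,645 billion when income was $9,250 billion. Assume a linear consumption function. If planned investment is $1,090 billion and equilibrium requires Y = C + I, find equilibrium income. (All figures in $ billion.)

MPC = (6645 − 5280)/(9250 − 7300) = 1365/1950 = 0.7
a = 5280 − 0.7(7300) = 170
Equilibrium: Y = 170 + 0.7Y + 1090
0.3Y = 1260, so Y = 1260/0.3 = 4200

Y = 4200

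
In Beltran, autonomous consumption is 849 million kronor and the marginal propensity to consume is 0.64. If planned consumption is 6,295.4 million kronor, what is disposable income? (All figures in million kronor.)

849 + 0.64Y = 6295.4
0.64Y = 5446.4, so Y = 5446.4/0.64 = 8510

Y = 8510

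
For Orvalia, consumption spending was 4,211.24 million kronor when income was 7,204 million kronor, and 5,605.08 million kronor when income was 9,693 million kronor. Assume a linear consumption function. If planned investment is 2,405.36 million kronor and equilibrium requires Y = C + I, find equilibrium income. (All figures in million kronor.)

MPC = (5605.08 − 4211.24)/(9693 − 7204) = 1393.84/2489 = 0.56
a = 4211.24 − 0.56(7204) = 177
Equilibrium: Y = 177 + 0.56Y + 2405.36
0.44Y = 2582.36, so Y = 2582.36/0.44 = 5869

Y = 5869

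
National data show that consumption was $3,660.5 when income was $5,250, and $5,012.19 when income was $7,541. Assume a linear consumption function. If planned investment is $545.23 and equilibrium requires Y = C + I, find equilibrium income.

MPC = (5012.19 − 3660.5)/(7541 − 5250) = 1351.69/2291 = 0.59
a = 3660.5 − 0.59(5250) = 563
Equilibrium: Y = 563 + 0.59Y + 545.23
0.41Y = 1108.23, so Y = 1108.23/0.41 = 2703

Y = 2703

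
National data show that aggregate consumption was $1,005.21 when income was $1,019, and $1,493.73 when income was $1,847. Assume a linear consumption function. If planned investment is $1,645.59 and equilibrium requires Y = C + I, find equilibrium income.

MPC = (1493.73 − 1005.21)/(1847 − 1019) = 488.52/828 = 0.59
a = 1005.21 − 0.59(1019) = 404
Equilibrium: Y = 404 + 0.59Y + 1645.59
0.41Y = 2049.59, so Y = 2049.59/0.41 = 4999

Y = 4999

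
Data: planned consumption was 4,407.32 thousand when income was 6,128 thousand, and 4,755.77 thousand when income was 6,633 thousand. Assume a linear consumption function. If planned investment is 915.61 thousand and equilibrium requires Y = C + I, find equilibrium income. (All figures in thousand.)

MPC = (4755.77 − 4407.32)/(6633 − 6128) = 348.45/505 = 0.69
a = 4407.32 − 0.69(6128) = 179
Equilibrium: Y = 179 + 0.69Y + 915.61
0.31Y = 1094.61, so Y = 1094.61/0.31 = 3531

Y = 3531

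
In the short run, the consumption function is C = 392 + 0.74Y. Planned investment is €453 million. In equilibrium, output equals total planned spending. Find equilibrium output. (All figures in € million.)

Y = C + I = 392 + 0.74Y + 453
Y − 0.74Y = 845
0.26Y = 845, so Y = 845/0.26 = 3250

Y = 3250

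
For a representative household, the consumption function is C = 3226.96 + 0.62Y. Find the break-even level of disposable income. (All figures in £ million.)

At break-even, C = Y: 3226.96 + 0.62Y = Y
0.38Y = 3226.96, so Y = 3226.96/0.38 = 8492

Y = 8492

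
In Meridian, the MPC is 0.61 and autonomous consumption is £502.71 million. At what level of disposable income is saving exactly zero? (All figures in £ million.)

At break-even, C = Y: 502.71 + 0.61Y = Y
0.39Y = 502.71, so Y = 502.71/0.39 = 1289

Y = 1289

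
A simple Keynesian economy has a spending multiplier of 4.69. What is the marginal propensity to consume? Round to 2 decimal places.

MPC = 0.79

k = 1/(1 − MPC), so 1 − MPC = 1/k = 1/4.69 = 0.2132
MPC = 1 − 0.2132 = 0.79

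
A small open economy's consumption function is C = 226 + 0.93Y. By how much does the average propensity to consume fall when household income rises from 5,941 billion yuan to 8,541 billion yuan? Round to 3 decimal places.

At Y = 5941: C = 226 + 0.93(5941) = 5751.13, APC = 5751.13/5941 = 0.9680
At Y = 8541: C = 8169.13, APC = 8169.13/8541 = 0.9565
Fall in APC = 0.9680 − 0.9565 = 0.0115 ≈ 0.012

ΔAPC = 0.012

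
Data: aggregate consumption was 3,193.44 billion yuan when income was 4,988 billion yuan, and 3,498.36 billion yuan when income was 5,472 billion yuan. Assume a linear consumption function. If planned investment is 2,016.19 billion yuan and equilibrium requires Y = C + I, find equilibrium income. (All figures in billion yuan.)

Y = 5587

MPC = (3498.36 − 3193.44)/(5472 − 4988) = 304.92/484 = 0.63
a = 3193.44 − 0.63(4988) = 51
Equilibrium: Y = 51 + 0.63Y + 2016.19
0.37Y = 2067.19, so Y = 2067.19/0.37 = 5587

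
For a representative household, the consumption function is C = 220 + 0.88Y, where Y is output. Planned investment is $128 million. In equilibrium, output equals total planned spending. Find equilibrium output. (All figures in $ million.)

Y = 2900

Y = C + I = 220 + 0.88Y + 128
Y − 0.88Y = 348
0.12Y = 348, so Y = 348/0.12 = 2900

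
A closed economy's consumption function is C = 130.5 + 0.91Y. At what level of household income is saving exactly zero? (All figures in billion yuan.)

Y = 1450

At break-even, C = Y: 130.5 + 0.91Y = Y
0.09Y = 130.5, so Y = 130.5/0.09 = 1450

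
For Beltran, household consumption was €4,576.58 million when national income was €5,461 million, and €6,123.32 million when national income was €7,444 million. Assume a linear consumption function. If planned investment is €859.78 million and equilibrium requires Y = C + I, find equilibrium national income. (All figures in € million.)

MPC = (6123.32 − 4576.58)/(7444 − 5461) = 1546.74/1983 = 0.78
a = 4576.58 − 0.78(5461) = 317
Equilibrium: Y = 317 + 0.78Y + 859.78
0.22Y = 1176.78, so Y = 1176.78/0.22 = 5349

Y = 5349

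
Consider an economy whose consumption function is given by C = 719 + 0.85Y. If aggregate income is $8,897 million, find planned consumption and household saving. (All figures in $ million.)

C = 719 + 0.85(8897) = 719 + 7562.45 = 8281.45
S = Y − C = 8897 − 8281.45 = 615.55

C = 8281.45; S = 615.55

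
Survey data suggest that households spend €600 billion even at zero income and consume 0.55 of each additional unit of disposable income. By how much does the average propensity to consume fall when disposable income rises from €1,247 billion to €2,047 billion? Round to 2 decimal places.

At Y = 1247: C = 600 + 0.55(1247) = 1285.85, APC = 1285.85/1247 = 1.031
At Y = 2047: C = 1725.85, APC = 1725.85/2047 = 0.843
Fall in APC = 1.031 − 0.843 = 0.188 ≈ 0.19

ΔAPC = 0.19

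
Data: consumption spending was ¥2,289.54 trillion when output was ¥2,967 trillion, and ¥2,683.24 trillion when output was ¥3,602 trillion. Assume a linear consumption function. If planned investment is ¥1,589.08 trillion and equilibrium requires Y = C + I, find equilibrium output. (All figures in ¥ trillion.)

Y = 5366

MPC = (2683.24 − 2289.54)/(3602 − 2967) = 393.7/635 = 0.62
a = 2289.54 − 0.62(2967) = 450
Equilibrium: Y = 450 + 0.62Y + 1589.08
0.38Y = 2039.08, so Y = 2039.08/0.38 = 5366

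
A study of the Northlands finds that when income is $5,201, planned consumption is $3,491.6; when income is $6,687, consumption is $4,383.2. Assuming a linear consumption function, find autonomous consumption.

MPC = ΔC/ΔY = (4383.2 − 3491.6)/(6687 − 5201) = 891.6/1486 = 0.6
a = C − MPC·Y = 3491.6 − 0.6(5201) = 3491.6 − 3120.6 = 371

a = 371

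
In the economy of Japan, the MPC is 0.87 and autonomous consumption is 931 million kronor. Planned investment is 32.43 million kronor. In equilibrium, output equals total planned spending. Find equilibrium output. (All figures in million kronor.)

Y = 7411

Y = C + I = 931 + 0.87Y + 32.43
Y − 0.87Y = 963.43
0.13Y = 963.43, so Y = 963.43/0.13 = 7411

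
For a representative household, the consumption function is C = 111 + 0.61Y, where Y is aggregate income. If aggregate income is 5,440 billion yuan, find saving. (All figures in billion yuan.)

C = 111 + 0.61(5440) = 111 + 3318.4 = 3429.4
S = Y − C = 5440 − 3429.4 = 2010.6

S = 2010.6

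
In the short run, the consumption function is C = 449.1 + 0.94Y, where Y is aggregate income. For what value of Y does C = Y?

Y = 7485

At break-even, C = Y: 449.1 + 0.94Y = Y
0.06Y = 449.1, so Y = 449.1/0.06 = 7485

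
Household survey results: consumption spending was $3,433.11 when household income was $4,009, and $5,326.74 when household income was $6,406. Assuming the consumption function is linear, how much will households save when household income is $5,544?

S = 898.24

MPC = (5326.74 − 3433.11)/(6406 − 4009) = 1893.63/2397 = 0.79
a = 3433.11 − 0.79(4009) = 3433.11 − 3167.11 = 266
C = 266 + 0.79(5544) = 4645.76
S = 5544 − 4645.76 = 898.24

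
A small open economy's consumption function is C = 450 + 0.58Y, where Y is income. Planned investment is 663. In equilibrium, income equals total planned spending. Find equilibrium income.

Y = 2650

Y = C + I = 450 + 0.58Y + 663
Y − 0.58Y = 1113
0.42Y = 1113, so Y = 1113/0.42 = 2650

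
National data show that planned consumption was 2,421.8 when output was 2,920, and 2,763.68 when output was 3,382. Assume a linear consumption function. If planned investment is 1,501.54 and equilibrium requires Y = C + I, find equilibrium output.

MPC = (2763.68 − 2421.8)/(3382 − 2920) = 341.88/462 = 0.74
a = 2421.8 − 0.74(2920) = 261
Equilibrium: Y = 261 + 0.74Y + 1501.54
0.26Y = 1762.54, so Y = 1762.54/0.26 = 6779

Y = 6779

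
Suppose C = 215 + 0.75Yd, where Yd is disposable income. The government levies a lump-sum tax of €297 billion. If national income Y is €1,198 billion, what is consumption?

Yd = Y − T = 1198 − 297 = 901
C = 215 + 0.75(901) = 215 + 675.75 = 890.75

C = 890.75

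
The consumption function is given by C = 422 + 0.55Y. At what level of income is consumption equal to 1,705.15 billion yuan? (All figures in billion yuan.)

422 + 0.55Y = 1705.15
0.55Y = 1283.15, so Y = 1283.15/0.55 = 2333

Y = 2333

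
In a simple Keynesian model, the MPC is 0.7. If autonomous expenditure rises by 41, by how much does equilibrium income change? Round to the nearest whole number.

ΔY ≈ 137

The multiplier is 1/(1 − MPC) = 1/0.3.
ΔY = 41/0.3 = 136.67 ≈ 137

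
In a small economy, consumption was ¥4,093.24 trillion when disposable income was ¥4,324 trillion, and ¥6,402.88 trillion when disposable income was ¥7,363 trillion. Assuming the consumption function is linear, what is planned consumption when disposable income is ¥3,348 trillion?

C = 3351.48

MPC = (6402.88 − 4093.24)/(7363 − 4324) = 2309.64/3039 = 0.76
a = 4093.24 − 0.76(4324) = 4093.24 − 3286.24 = 807
C = 807 + 0.76(3348) = 807 + 2544.48 = 3351.48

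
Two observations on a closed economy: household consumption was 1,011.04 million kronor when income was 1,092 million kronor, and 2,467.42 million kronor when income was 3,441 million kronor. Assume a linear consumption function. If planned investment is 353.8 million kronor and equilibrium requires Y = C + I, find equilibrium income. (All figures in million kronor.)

Y = 1810

MPC = (2467.42 − 1011.04)/(3441 − 1092) = 1456.38/2349 = 0.62
a = 1011.04 − 0.62(1092) = 334
Equilibrium: Y = 334 + 0.62Y + 353.8
0.38Y = 687.8, so Y = 687.8/0.38 = 1810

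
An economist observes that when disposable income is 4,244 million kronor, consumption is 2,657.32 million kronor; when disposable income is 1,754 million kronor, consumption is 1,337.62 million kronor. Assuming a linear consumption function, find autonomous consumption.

a = 408

MPC = ΔC/ΔY = (2657.32 − 1337.62)/(4244 − 1754) = 1319.7/2490 = 0.53
a = C − MPC·Y = 1337.62 − 0.53(1754) = 1337.62 − 929.62 = 408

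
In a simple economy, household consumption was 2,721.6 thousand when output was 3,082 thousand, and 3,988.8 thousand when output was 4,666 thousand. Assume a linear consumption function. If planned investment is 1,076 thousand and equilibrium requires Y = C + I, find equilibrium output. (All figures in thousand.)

Y = 6660

MPC = (3988.8 − 2721.6)/(4666 − 3082) = 1267.2/1584 = 0.8
a = 2721.6 − 0.8(3082) = 256
Equilibrium: Y = 256 + 0.8Y + 1076
0.2Y = 1332, so Y = 1332/0.2 = 6660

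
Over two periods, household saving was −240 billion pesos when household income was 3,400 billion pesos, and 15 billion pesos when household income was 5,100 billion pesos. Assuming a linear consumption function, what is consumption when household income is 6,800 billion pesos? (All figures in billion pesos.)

MPS = ΔS/ΔY = (15 − (-240))/(5100 − 3400) = 255/1700 = 0.15
MPC = 1 − MPS = 0.85
Autonomous saving = -240 − 0.15(3400) = -750, so a = 750
C = 750 + 0.85(6800) = 750 + 5780 = 6530

C = 6530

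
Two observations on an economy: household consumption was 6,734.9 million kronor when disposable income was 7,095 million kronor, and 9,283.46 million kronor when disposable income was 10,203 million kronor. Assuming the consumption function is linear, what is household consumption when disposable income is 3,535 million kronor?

C = 3815.7

MPC = (9283.46 − 6734.9)/(10203 − 7095) = 2548.56/3108 = 0.82
a = 6734.9 − 0.82(7095) = 6734.9 − 5817.9 = 917
C = 917 + 0.82(3535) = 917 + 2898.7 = 3815.7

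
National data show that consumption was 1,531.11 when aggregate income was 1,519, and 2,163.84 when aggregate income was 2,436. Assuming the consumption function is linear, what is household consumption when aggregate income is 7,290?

C = 5513.1

MPC = (2163.84 − 1531.11)/(2436 − 1519) = 632.73/917 = 0.69
a = 1531.11 − 0.69(1519) = 1531.11 − 1048.11 = 483
C = 483 + 0.69(7290) = 483 + 5030.1 = 5513.1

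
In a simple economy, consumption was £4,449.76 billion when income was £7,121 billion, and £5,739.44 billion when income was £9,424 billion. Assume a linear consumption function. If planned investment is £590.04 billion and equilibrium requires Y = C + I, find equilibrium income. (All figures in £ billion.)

Y = 2391

MPC = (5739.44 − 4449.76)/(9424 − 7121) = 1289.68/2303 = 0.56
a = 4449.76 − 0.56(7121) = 462
Equilibrium: Y = 462 + 0.56Y + 590.04
0.44Y = 1052.04, so Y = 1052.04/0.44 = 2391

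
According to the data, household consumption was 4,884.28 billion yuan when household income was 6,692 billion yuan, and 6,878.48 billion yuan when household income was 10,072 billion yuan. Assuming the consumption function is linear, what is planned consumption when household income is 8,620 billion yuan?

C = 6021.8

MPC = (6878.48 − 4884.28)/(10072 − 6692) = 1994.2/3380 = 0.59
a = 4884.28 − 0.59(6692) = 4884.28 − 3948.28 = 936
C = 936 + 0.59(8620) = 936 + 5085.8 = 6021.8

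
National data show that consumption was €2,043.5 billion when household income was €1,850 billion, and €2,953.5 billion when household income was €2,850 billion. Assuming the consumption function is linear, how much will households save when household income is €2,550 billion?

MPC = (2953.5 − 2043.5)/(2850 − 1850) = 910/1000 = 0.91
a = 2043.5 − 0.91(1850) = 2043.5 − 1683.5 = 360
C = 360 + 0.91(2550) = 2680.5
S = 2550 − 2680.5 = -130.5

S = -130.5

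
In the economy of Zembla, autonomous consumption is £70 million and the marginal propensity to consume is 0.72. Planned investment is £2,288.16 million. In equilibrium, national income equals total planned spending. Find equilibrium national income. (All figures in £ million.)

Y = 8422

Y = C + I = 70 + 0.72Y + 2288.16
Y − 0.72Y = 2358.16
0.28Y = 2358.16, so Y = 2358.16/0.28 = 8422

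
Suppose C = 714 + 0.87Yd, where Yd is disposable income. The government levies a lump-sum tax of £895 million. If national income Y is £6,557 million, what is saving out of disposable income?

Yd = Y − T = 6557 − 895 = 5662
C = 714 + 0.87(5662) = 714 + 4925.94 = 5639.94
S = Yd − C = 5662 − 5639.94 = 22.06

S = 22.06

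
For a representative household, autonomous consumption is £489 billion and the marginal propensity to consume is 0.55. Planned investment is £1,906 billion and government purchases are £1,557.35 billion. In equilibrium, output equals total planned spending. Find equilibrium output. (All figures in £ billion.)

Y = C + I + G = 489 + 0.55Y + 1906 + 1557.35
Y − 0.55Y = 3952.35
0.45Y = 3952.35, so Y = 3952.35/0.45 = 8783

Y = 8783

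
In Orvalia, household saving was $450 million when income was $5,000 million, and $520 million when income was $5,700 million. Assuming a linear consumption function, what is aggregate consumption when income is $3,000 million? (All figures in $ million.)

MPS = ΔS/ΔY = (520 − 450)/(5700 − 5000) = 70/700 = 0.1
MPC = 1 − MPS = 0.9
Autonomous saving = 450 − 0.1(5000) = -50, so a = 50
C = 50 + 0.9(3000) = 50 + 2700 = 2750

C = 2750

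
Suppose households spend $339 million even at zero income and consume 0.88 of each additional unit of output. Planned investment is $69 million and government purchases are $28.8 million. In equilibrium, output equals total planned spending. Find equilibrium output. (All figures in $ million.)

Y = 3640

Y = C + I + G = 339 + 0.88Y + 69 + 28.8
Y − 0.88Y = 436.8
0.12Y = 436.8, so Y = 436.8/0.12 = 3640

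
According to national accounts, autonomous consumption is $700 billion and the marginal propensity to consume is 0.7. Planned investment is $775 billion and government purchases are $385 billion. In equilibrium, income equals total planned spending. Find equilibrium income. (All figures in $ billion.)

Y = C + I + G = 700 + 0.7Y + 775 + 385
Y − 0.7Y = 1860
0.3Y = 1860, so Y = 1860/0.3 = 6200

Y = 6200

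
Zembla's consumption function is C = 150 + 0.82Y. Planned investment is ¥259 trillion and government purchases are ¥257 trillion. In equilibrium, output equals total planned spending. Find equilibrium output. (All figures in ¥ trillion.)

Y = C + I + G = 150 + 0.82Y + 259 + 257
Y − 0.82Y = 666
0.18Y = 666, so Y = 666/0.18 = 3700

Y = 3700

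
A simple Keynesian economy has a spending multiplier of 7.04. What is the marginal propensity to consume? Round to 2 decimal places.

k = 1/(1 − MPC), so 1 − MPC = 1/k = 1/7.04 = 0.1420
MPC = 1 − 0.1420 = 0.86

MPC = 0.86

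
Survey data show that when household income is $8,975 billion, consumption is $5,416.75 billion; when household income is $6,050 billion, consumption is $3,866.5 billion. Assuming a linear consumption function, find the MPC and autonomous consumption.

MPC = ΔC/ΔY = (5416.75 − 3866.5)/(8975 − 6050) = 1550.25/2925 = 0.53
a = C − MPC·Y = 3866.5 − 0.53(6050) = 3866.5 − 3206.5 = 660

MPC = 0.53; a = 660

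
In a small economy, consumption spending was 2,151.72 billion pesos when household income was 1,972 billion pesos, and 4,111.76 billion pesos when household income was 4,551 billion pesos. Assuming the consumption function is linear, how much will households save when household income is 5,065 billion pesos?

MPC = (4111.76 − 2151.72)/(4551 − 1972) = 1960.04/2579 = 0.76
a = 2151.72 − 0.76(1972) = 2151.72 − 1498.72 = 653
C = 653 + 0.76(5065) = 4502.4
S = 5065 − 4502.4 = 562.6

S = 562.6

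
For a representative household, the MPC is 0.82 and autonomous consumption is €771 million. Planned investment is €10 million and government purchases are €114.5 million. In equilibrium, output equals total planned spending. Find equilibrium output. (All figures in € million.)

Y = C + I + G = 771 + 0.82Y + 10 + 114.5
Y − 0.82Y = 895.5
0.18Y = 895.5, so Y = 895.5/0.18 = 4975

Y = 4975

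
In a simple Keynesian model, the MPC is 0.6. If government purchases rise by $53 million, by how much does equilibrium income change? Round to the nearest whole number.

ΔY ≈ 133

The multiplier is 1/(1 − MPC) = 1/0.4.
ΔY = 53/0.4 = 132.50 ≈ 133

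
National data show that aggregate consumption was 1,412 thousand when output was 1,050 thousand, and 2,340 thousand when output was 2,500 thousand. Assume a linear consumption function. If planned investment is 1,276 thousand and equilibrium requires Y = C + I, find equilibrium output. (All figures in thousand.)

MPC = (2340 − 1412)/(2500 − 1050) = 928/1450 = 0.64
a = 1412 − 0.64(1050) = 740
Equilibrium: Y = 740 + 0.64Y + 1276
0.36Y = 2016, so Y = 2016/0.36 = 5600

Y = 5600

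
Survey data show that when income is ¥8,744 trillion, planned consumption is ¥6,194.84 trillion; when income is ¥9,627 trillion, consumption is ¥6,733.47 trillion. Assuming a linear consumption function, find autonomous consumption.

a = 861

MPC = ΔC/ΔY = (6733.47 − 6194.84)/(9627 − 8744) = 538.63/883 = 0.61
a = C − MPC·Y = 6194.84 − 0.61(8744) = 6194.84 − 5333.84 = 861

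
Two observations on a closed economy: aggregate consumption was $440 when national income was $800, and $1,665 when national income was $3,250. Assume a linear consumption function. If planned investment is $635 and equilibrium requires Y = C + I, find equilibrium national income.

Y = 1350

MPC = (1665 − 440)/(3250 − 800) = 1225/2450 = 0.5
a = 440 − 0.5(800) = 40
Equilibrium: Y = 40 + 0.5Y + 635
0.5Y = 675, so Y = 675/0.5 = 1350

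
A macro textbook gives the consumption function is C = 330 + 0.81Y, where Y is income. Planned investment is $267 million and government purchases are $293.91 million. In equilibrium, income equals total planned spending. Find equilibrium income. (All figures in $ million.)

Y = 4689

Y = C + I + G = 330 + 0.81Y + 267 + 293.91
Y − 0.81Y = 890.91
0.19Y = 890.91, so Y = 890.91/0.19 = 4689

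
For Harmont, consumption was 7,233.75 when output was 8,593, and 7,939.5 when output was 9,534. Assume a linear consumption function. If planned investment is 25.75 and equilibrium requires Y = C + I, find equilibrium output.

Y = 3259

MPC = (7939.5 − 7233.75)/(9534 − 8593) = 705.75/941 = 0.75
a = 7233.75 − 0.75(8593) = 789
Equilibrium: Y = 789 + 0.75Y + 25.75
0.25Y = 814.75, so Y = 814.75/0.25 = 3259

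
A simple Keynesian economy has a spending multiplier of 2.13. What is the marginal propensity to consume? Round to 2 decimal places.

k = 1/(1 − MPC), so 1 − MPC = 1/k = 1/2.13 = 0.4695
MPC = 1 − 0.4695 = 0.53

MPC = 0.53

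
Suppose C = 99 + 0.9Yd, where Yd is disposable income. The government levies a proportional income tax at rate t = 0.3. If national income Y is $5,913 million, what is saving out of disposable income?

Yd = (1 − 0.3)(5913) = 0.7(5913) = 4139.1
C = 99 + 0.9(4139.1) = 99 + 3725.19 = 3824.19
S = Yd − C = 4139.1 − 3824.19 = 314.91

S = 314.91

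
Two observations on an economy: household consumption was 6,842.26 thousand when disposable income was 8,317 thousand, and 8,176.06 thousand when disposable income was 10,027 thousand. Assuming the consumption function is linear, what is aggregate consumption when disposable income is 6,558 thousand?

C = 5470.24

MPC = (8176.06 − 6842.26)/(10027 − 8317) = 1333.8/1710 = 0.78
a = 6842.26 − 0.78(8317) = 6842.26 − 6487.26 = 355
C = 355 + 0.78(6558) = 355 + 5115.24 = 5470.24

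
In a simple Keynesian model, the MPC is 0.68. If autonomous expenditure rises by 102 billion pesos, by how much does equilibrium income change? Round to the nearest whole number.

ΔY ≈ 319

The multiplier is 1/(1 − MPC) = 1/0.32.
ΔY = 102/0.32 = 318.75 ≈ 319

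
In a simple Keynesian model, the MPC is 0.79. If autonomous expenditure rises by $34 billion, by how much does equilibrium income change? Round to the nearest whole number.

The multiplier is 1/(1 − MPC) = 1/0.21.
ΔY = 34/0.21 = 161.90 ≈ 162

ΔY ≈ 162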